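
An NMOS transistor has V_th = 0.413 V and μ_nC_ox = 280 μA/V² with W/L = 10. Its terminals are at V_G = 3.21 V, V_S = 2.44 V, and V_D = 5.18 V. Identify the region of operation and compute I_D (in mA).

Saturation; I_D = 0.178 mA

V_GS = V_G − V_S = 3.21 − 2.44 = 0.77 V; V_DS = V_D − V_S = 5.18 − 2.44 = 2.74 V.
k_n = μ_nC_ox · (W/L) = 2.8 mA/V².
V_ov = V_GS − V_th = 0.77 − 0.413 = 0.357 V.
Since V_DS = 2.74 V ≥ V_ov = 0.357 V, the device is in saturation.
I_D = ½ k_n V_ov² = 0.5 × 2.8 × 0.357² = 0.178 mA.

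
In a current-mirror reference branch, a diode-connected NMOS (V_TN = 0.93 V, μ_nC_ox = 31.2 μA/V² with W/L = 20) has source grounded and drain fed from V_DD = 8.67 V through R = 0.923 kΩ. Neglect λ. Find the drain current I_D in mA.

With gate tied to drain, V_GS = V_DS ≥ V_GS − V_TN, so the device is in saturation.
k_n = μ_nC_ox · (W/L) = 0.624 mA/V².
KCL at the drain: ½ k_n (V_GS − V_TN)² = (V_DD − V_GS)/R.
Let x = V_GS − 0.93. Then 0.288 x² + x − 7.74 = 0, giving x = 3.73 V (positive root), so V_GS = 4.66 V.
I_D = (V_DD − V_GS)/R = (8.67 − 4.66) / 0.923 = 4.34 mA.

I_D = 4.34 mA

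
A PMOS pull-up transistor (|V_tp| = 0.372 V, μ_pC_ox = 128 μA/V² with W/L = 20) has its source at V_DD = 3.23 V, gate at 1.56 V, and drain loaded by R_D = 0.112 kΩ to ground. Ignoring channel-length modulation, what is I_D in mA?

I_D = 2.16 mA

V_SG = V_DD − V_G = 3.23 − 1.56 = 1.67 V, so V_ov = 1.67 − 0.372 = 1.3 V.
k_p = μ_pC_ox · (W/L) = 2.56 mA/V².
Assume saturation: I_D = ½ k_p V_ov² = 0.5 × 2.56 × 1.3² = 2.16 mA, giving V_SD = V_DD − I_D R_D = 3.23 − 2.16 × 0.112 = 2.99 V.
V_SD = 2.99 V ≥ V_ov = 1.3 V, confirming saturation.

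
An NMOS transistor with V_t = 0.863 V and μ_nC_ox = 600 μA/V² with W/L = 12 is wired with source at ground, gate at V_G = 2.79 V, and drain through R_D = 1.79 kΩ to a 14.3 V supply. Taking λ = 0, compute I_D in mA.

V_GS = V_G = 2.79 V, so V_ov = 2.79 − 0.863 = 1.93 V.
k_n = μ_nC_ox · (W/L) = 7.2 mA/V².
Assume saturation: I_D = ½ k_n V_ov² = 0.5 × 7.2 × 1.93² = 13.4 mA, giving V_DS = V_DD − I_D R_D = 14.3 − 13.4 × 1.79 = -9.63 V.
But -9.63 V < V_ov = 1.93 V, so the device is actually in triode.
In triode I_D = k_n[V_ov V_DS − ½ V_DS²] and I_D = (V_DD − V_DS)/R_D. Equating: 6.44 V_DS² − 25.84 V_DS + 14.3 = 0, giving V_DS = 0.663 V (the root below V_ov).
I_D = (14.3 − 0.663) / 1.79 = 7.62 mA.

I_D = 7.62 mA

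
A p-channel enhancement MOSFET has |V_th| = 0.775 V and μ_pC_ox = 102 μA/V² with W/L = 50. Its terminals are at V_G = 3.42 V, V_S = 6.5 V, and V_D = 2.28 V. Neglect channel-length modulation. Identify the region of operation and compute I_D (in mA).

V_SG = V_S − V_G = 6.5 − 3.42 = 3.08 V; V_SD = V_S − V_D = 6.5 − 2.28 = 4.22 V.
k_p = μ_pC_ox · (W/L) = 5.1 mA/V².
V_ov = V_SG − |V_th| = 3.08 − 0.775 = 2.31 V.
Since V_SD = 4.22 V ≥ V_ov = 2.31 V, the device is in saturation.
I_D = ½ k_p V_ov² = 0.5 × 5.1 × 2.31² = 13.5 mA.

Saturation; I_D = 13.5 mA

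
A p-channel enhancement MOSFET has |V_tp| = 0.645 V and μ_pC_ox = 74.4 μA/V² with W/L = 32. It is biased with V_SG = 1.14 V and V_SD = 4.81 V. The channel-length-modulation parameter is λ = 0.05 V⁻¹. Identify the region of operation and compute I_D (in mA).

Saturation; I_D = 0.362 mA

k_p = μ_pC_ox · (W/L) = 2.381 mA/V².
V_ov = V_SG − |V_tp| = 1.14 − 0.645 = 0.495 V.
Since V_SD = 4.81 V ≥ V_ov = 0.495 V, the device is in saturation.
I_D = ½ k_p V_ov² (1 + λ V_SD) = 0.5 × 2.381 × 0.495² × (1 + 0.05 × 4.81) = 0.362 mA.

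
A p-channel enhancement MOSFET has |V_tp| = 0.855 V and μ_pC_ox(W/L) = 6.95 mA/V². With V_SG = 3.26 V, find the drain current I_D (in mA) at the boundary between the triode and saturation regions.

I_D = 20.1 mA

At the boundary V_SD = V_ov = V_SG − |V_tp| = 3.26 − 0.855 = 2.4 V.
I_D = ½ k_p V_ov² = 0.5 × 6.95 × 2.4² = 20.1 mA.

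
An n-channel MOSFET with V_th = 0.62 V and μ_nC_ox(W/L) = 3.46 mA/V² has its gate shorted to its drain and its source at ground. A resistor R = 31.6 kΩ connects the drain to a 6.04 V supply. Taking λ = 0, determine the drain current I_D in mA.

I_D = 0.162 mA

With gate tied to drain, V_GS = V_DS ≥ V_GS − V_th, so the device is in saturation.
KCL at the drain: ½ k_n (V_GS − V_th)² = (V_DD − V_GS)/R.
Let x = V_GS − 0.62. Then 54.7 x² + x − 5.42 = 0, giving x = 0.306 V (positive root), so V_GS = 0.926 V.
I_D = (V_DD − V_GS)/R = (6.04 − 0.926) / 31.6 = 0.162 mA.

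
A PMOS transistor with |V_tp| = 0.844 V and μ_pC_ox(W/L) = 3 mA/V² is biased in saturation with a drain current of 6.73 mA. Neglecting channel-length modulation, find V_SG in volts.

V_SG = 2.96 V

In saturation I_D = ½ k_p (V_SG − |V_tp|)², so V_SG − |V_tp| = √(2 I_D / k_p) = √(2 × 6.73 / 3) = 2.12 V.
V_SG = 0.844 + 2.12 = 2.96 V.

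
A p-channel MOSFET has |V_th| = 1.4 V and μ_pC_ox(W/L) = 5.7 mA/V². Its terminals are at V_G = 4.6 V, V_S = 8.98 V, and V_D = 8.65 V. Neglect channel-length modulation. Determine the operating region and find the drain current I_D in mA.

V_SG = V_S − V_G = 8.98 − 4.6 = 4.38 V; V_SD = V_S − V_D = 8.98 − 8.65 = 0.33 V.
V_ov = V_SG − |V_th| = 4.38 − 1.4 = 2.98 V.
Since V_SD = 0.33 V < V_ov = 2.98 V, the device is in the triode region.
I_D = k_p [V_ov · V_SD − ½ V_SD²] = 5.7 × [2.98 × 0.33 − 0.5 × 0.33²] = 5.3 mA.

Triode; I_D = 5.30 mA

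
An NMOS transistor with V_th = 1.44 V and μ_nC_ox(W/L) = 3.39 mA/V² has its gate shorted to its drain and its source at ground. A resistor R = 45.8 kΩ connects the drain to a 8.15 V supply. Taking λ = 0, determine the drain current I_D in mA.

I_D = 0.140 mA

With gate tied to drain, V_GS = V_DS ≥ V_GS − V_th, so the device is in saturation.
KCL at the drain: ½ k_n (V_GS − V_th)² = (V_DD − V_GS)/R.
Let x = V_GS − 1.44. Then 77.6 x² + x − 6.71 = 0, giving x = 0.288 V (positive root), so V_GS = 1.73 V.
I_D = (V_DD − V_GS)/R = (8.15 − 1.73) / 45.8 = 0.14 mA.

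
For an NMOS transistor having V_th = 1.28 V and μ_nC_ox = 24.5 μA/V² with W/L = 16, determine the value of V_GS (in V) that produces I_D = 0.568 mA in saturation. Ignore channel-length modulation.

k_n = μ_nC_ox · (W/L) = 0.392 mA/V².
In saturation I_D = ½ k_n (V_GS − V_th)², so V_GS − V_th = √(2 I_D / k_n) = √(2 × 0.568 / 0.392) = 1.7 V.
V_GS = 1.28 + 1.7 = 2.98 V.

V_GS = 2.98 V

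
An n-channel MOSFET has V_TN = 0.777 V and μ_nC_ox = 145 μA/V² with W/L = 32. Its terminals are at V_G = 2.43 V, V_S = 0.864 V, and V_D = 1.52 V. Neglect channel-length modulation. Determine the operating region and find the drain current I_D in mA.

Triode; I_D = 1.40 mA

V_GS = V_G − V_S = 2.43 − 0.864 = 1.57 V; V_DS = V_D − V_S = 1.52 − 0.864 = 0.656 V.
k_n = μ_nC_ox · (W/L) = 4.64 mA/V².
V_ov = V_GS − V_TN = 1.57 − 0.777 = 0.789 V.
Since V_DS = 0.656 V < V_ov = 0.789 V, the device is in the triode region.
I_D = k_n [V_ov · V_DS − ½ V_DS²] = 4.64 × [0.789 × 0.656 − 0.5 × 0.656²] = 1.4 mA.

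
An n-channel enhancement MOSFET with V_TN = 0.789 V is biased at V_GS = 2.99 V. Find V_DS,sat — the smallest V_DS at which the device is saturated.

V_DS,sat = 2.20 V

The boundary between triode and saturation is V_DS = V_GS − V_TN = V_ov.
V_ov = 2.99 − 0.789 = 2.2 V.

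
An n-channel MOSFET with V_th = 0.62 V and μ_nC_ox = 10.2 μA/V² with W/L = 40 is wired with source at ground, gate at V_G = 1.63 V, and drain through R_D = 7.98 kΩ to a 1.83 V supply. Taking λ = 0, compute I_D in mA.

I_D = 0.162 mA

V_GS = V_G = 1.63 V, so V_ov = 1.63 − 0.62 = 1.01 V.
k_n = μ_nC_ox · (W/L) = 0.408 mA/V².
Assume saturation: I_D = ½ k_n V_ov² = 0.5 × 0.408 × 1.01² = 0.208 mA, giving V_DS = V_DD − I_D R_D = 1.83 − 0.208 × 7.98 = 0.169 V.
But 0.169 V < V_ov = 1.01 V, so the device is actually in triode.
In triode I_D = k_n[V_ov V_DS − ½ V_DS²] and I_D = (V_DD − V_DS)/R_D. Equating: 1.63 V_DS² − 4.288 V_DS + 1.83 = 0, giving V_DS = 0.536 V (the root below V_ov).
I_D = (1.83 − 0.536) / 7.98 = 0.162 mA.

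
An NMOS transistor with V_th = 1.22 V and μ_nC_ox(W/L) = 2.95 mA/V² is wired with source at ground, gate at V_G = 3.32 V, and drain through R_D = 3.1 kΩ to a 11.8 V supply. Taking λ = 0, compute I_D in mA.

I_D = 3.58 mA

V_GS = V_G = 3.32 V, so V_ov = 3.32 − 1.22 = 2.1 V.
Assume saturation: I_D = ½ k_n V_ov² = 0.5 × 2.95 × 2.1² = 6.5 mA, giving V_DS = V_DD − I_D R_D = 11.8 − 6.5 × 3.1 = -8.36 V.
But -8.36 V < V_ov = 2.1 V, so the device is actually in triode.
In triode I_D = k_n[V_ov V_DS − ½ V_DS²] and I_D = (V_DD − V_DS)/R_D. Equating: 4.57 V_DS² − 20.2 V_DS + 11.8 = 0, giving V_DS = 0.693 V (the root below V_ov).
I_D = (11.8 − 0.693) / 3.1 = 3.58 mA.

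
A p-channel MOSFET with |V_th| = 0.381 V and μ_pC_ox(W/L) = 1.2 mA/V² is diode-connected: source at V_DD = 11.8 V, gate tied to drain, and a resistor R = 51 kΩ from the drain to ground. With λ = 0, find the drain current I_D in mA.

I_D = 0.212 mA

With gate tied to drain, V_SG = V_SD ≥ V_SG − |V_th|, so the device is in saturation.
KCL at the drain: ½ k_p (V_SG − |V_th|)² = (V_DD − V_SG)/R.
Let x = V_SG − 0.381. Then 30.6 x² + x − 11.42 = 0, giving x = 0.595 V (positive root), so V_SG = 0.976 V.
I_D = (V_DD − V_SG)/R = (11.8 − 0.976) / 51 = 0.212 mA.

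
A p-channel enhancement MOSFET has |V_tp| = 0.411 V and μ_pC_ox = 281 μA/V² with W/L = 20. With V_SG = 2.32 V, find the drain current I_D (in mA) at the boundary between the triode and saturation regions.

At the boundary V_SD = V_ov = V_SG − |V_tp| = 2.32 − 0.411 = 1.91 V.
k_p = μ_pC_ox · (W/L) = 5.62 mA/V².
I_D = ½ k_p V_ov² = 0.5 × 5.62 × 1.91² = 10.2 mA.

I_D = 10.2 mA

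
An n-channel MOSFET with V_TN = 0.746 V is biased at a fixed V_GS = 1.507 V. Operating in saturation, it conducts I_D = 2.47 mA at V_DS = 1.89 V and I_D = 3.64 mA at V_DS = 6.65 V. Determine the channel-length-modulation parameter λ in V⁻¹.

λ = 0.123 V⁻¹

With V_GS fixed, I_D ∝ (1 + λ V_DS) in saturation, so I_D2/I_D1 = (1 + λ V_DS2)/(1 + λ V_DS1).
3.64/2.47 = 1.474 = (1 + 6.65 λ)/(1 + 1.89 λ).
Solving: λ (I_D1 V_DS2 − I_D2 V_DS1) = I_D2 − I_D1, so λ = (3.64 − 2.47) / (2.47 × 6.65 − 3.64 × 1.89) = 1.17 / 9.55 = 0.123 V⁻¹.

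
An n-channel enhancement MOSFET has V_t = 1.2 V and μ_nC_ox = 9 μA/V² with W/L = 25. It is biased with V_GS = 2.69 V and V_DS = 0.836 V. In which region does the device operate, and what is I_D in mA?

k_n = μ_nC_ox · (W/L) = 0.225 mA/V².
V_ov = V_GS − V_t = 2.69 − 1.2 = 1.49 V.
Since V_DS = 0.836 V < V_ov = 1.49 V, the device is in the triode region.
I_D = k_n [V_ov · V_DS − ½ V_DS²] = 0.225 × [1.49 × 0.836 − 0.5 × 0.836²] = 0.202 mA.

Triode; I_D = 0.202 mA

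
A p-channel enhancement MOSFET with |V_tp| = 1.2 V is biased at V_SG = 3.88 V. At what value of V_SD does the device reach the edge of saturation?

The boundary between triode and saturation is V_SD = V_SG − |V_tp| = V_ov.
V_ov = 3.88 − 1.2 = 2.68 V.

V_SD,sat = 2.68 V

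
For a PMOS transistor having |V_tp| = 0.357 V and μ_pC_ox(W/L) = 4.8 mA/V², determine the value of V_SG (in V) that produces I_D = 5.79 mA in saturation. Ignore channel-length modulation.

In saturation I_D = ½ k_p (V_SG − |V_tp|)², so V_SG − |V_tp| = √(2 I_D / k_p) = √(2 × 5.79 / 4.8) = 1.55 V.
V_SG = 0.357 + 1.55 = 1.91 V.

V_SG = 1.91 V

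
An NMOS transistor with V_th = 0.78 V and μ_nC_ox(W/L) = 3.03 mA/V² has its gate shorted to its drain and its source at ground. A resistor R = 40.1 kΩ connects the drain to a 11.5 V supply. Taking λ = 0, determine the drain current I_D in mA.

With gate tied to drain, V_GS = V_DS ≥ V_GS − V_th, so the device is in saturation.
KCL at the drain: ½ k_n (V_GS − V_th)² = (V_DD − V_GS)/R.
Let x = V_GS − 0.78. Then 60.8 x² + x − 10.72 = 0, giving x = 0.412 V (positive root), so V_GS = 1.19 V.
I_D = (V_DD − V_GS)/R = (11.5 − 1.19) / 40.1 = 0.257 mA.

I_D = 0.257 mA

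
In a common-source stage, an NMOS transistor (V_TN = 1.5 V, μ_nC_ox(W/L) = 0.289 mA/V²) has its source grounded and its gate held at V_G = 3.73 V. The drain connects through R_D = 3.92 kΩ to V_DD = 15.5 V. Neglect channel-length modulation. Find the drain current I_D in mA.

V_GS = V_G = 3.73 V, so V_ov = 3.73 − 1.5 = 2.23 V.
Assume saturation: I_D = ½ k_n V_ov² = 0.5 × 0.289 × 2.23² = 0.719 mA, giving V_DS = V_DD − I_D R_D = 15.5 − 0.719 × 3.92 = 12.7 V.
V_DS = 12.7 V ≥ V_ov = 2.23 V, confirming saturation.

I_D = 0.719 mA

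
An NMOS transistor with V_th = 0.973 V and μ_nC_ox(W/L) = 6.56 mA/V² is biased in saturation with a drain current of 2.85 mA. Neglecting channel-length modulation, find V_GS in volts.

In saturation I_D = ½ k_n (V_GS − V_th)², so V_GS − V_th = √(2 I_D / k_n) = √(2 × 2.85 / 6.56) = 0.932 V.
V_GS = 0.973 + 0.932 = 1.91 V.

V_GS = 1.91 V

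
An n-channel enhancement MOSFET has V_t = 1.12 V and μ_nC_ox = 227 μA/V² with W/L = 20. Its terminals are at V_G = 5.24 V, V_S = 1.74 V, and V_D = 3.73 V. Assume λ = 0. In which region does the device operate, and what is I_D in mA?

V_GS = V_G − V_S = 5.24 − 1.74 = 3.5 V; V_DS = V_D − V_S = 3.73 − 1.74 = 1.99 V.
k_n = μ_nC_ox · (W/L) = 4.54 mA/V².
V_ov = V_GS − V_t = 3.5 − 1.12 = 2.38 V.
Since V_DS = 1.99 V < V_ov = 2.38 V, the device is in the triode region.
I_D = k_n [V_ov · V_DS − ½ V_DS²] = 4.54 × [2.38 × 1.99 − 0.5 × 1.99²] = 12.5 mA.

Triode; I_D = 12.5 mA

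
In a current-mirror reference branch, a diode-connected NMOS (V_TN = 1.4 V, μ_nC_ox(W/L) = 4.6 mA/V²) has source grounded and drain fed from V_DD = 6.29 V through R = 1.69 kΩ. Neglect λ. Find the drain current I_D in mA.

I_D = 2.30 mA

With gate tied to drain, V_GS = V_DS ≥ V_GS − V_TN, so the device is in saturation.
KCL at the drain: ½ k_n (V_GS − V_TN)² = (V_DD − V_GS)/R.
Let x = V_GS − 1.4. Then 3.89 x² + x − 4.89 = 0, giving x = 1 V (positive root), so V_GS = 2.4 V.
I_D = (V_DD − V_GS)/R = (6.29 − 2.4) / 1.69 = 2.3 mA.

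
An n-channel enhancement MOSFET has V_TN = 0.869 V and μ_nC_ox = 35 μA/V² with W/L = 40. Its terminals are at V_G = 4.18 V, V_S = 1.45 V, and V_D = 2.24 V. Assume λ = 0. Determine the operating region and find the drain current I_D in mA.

V_GS = V_G − V_S = 4.18 − 1.45 = 2.73 V; V_DS = V_D − V_S = 2.24 − 1.45 = 0.79 V.
k_n = μ_nC_ox · (W/L) = 1.4 mA/V².
V_ov = V_GS − V_TN = 2.73 − 0.869 = 1.86 V.
Since V_DS = 0.79 V < V_ov = 1.86 V, the device is in the triode region.
I_D = k_n [V_ov · V_DS − ½ V_DS²] = 1.4 × [1.86 × 0.79 − 0.5 × 0.79²] = 1.62 mA.

Triode; I_D = 1.62 mA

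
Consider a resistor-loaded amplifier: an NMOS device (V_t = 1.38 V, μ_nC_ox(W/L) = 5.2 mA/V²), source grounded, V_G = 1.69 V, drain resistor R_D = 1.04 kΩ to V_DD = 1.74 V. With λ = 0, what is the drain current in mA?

I_D = 0.250 mA

V_GS = V_G = 1.69 V, so V_ov = 1.69 − 1.38 = 0.31 V.
Assume saturation: I_D = ½ k_n V_ov² = 0.5 × 5.2 × 0.31² = 0.25 mA, giving V_DS = V_DD − I_D R_D = 1.74 − 0.25 × 1.04 = 1.48 V.
V_DS = 1.48 V ≥ V_ov = 0.31 V, confirming saturation.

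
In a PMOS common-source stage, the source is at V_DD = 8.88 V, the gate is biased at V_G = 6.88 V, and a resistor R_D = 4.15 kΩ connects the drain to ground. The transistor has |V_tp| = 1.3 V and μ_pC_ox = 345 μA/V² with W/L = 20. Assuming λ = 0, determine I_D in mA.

V_SG = V_DD − V_G = 8.88 − 6.88 = 2 V, so V_ov = 2 − 1.3 = 0.7 V.
k_p = μ_pC_ox · (W/L) = 6.9 mA/V².
Assume saturation: I_D = ½ k_p V_ov² = 0.5 × 6.9 × 0.7² = 1.69 mA, giving V_SD = V_DD − I_D R_D = 8.88 − 1.69 × 4.15 = 1.86 V.
V_SD = 1.86 V ≥ V_ov = 0.7 V, confirming saturation.

I_D = 1.69 mA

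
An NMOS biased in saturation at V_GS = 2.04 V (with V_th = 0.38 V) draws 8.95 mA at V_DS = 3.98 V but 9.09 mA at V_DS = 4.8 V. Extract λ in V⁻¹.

λ = 0.0206 V⁻¹

With V_GS fixed, I_D ∝ (1 + λ V_DS) in saturation, so I_D2/I_D1 = (1 + λ V_DS2)/(1 + λ V_DS1).
9.09/8.95 = 1.016 = (1 + 4.8 λ)/(1 + 3.98 λ).
Solving: λ (I_D1 V_DS2 − I_D2 V_DS1) = I_D2 − I_D1, so λ = (9.09 − 8.95) / (8.95 × 4.8 − 9.09 × 3.98) = 0.14 / 6.78 = 0.0206 V⁻¹.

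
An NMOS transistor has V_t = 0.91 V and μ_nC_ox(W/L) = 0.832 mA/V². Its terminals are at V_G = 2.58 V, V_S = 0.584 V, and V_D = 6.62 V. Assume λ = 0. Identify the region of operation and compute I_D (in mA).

Saturation; I_D = 0.491 mA

V_GS = V_G − V_S = 2.58 − 0.584 = 2 V; V_DS = V_D − V_S = 6.62 − 0.584 = 6.04 V.
V_ov = V_GS − V_t = 2 − 0.91 = 1.09 V.
Since V_DS = 6.04 V ≥ V_ov = 1.09 V, the device is in saturation.
I_D = ½ k_n V_ov² = 0.5 × 0.832 × 1.09² = 0.491 mA.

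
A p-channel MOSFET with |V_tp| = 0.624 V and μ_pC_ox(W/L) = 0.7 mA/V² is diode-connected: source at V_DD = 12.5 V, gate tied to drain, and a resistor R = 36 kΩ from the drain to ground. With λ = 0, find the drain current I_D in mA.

I_D = 0.304 mA

With gate tied to drain, V_SG = V_SD ≥ V_SG − |V_tp|, so the device is in saturation.
KCL at the drain: ½ k_p (V_SG − |V_tp|)² = (V_DD − V_SG)/R.
Let x = V_SG − 0.624. Then 12.6 x² + x − 11.88 = 0, giving x = 0.932 V (positive root), so V_SG = 1.56 V.
I_D = (V_DD − V_SG)/R = (12.5 − 1.56) / 36 = 0.304 mA.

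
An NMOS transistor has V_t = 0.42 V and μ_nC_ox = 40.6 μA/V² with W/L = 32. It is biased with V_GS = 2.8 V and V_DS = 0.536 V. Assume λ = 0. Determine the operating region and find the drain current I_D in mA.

k_n = μ_nC_ox · (W/L) = 1.299 mA/V².
V_ov = V_GS − V_t = 2.8 − 0.42 = 2.38 V.
Since V_DS = 0.536 V < V_ov = 2.38 V, the device is in the triode region.
I_D = k_n [V_ov · V_DS − ½ V_DS²] = 1.299 × [2.38 × 0.536 − 0.5 × 0.536²] = 1.47 mA.

Triode; I_D = 1.47 mA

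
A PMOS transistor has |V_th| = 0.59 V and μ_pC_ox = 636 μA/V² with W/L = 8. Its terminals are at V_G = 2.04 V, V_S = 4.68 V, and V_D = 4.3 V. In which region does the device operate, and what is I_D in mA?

V_SG = V_S − V_G = 4.68 − 2.04 = 2.64 V; V_SD = V_S − V_D = 4.68 − 4.3 = 0.38 V.
k_p = μ_pC_ox · (W/L) = 5.088 mA/V².
V_ov = V_SG − |V_th| = 2.64 − 0.59 = 2.05 V.
Since V_SD = 0.38 V < V_ov = 2.05 V, the device is in the triode region.
I_D = k_p [V_ov · V_SD − ½ V_SD²] = 5.088 × [2.05 × 0.38 − 0.5 × 0.38²] = 3.6 mA.

Triode; I_D = 3.60 mA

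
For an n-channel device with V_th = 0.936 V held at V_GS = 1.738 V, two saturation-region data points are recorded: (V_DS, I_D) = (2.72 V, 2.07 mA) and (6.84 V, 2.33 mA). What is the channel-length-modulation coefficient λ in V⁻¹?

With V_GS fixed, I_D ∝ (1 + λ V_DS) in saturation, so I_D2/I_D1 = (1 + λ V_DS2)/(1 + λ V_DS1).
2.33/2.07 = 1.126 = (1 + 6.84 λ)/(1 + 2.72 λ).
Solving: λ (I_D1 V_DS2 − I_D2 V_DS1) = I_D2 − I_D1, so λ = (2.33 − 2.07) / (2.07 × 6.84 − 2.33 × 2.72) = 0.26 / 7.82 = 0.0332 V⁻¹.

λ = 0.0332 V⁻¹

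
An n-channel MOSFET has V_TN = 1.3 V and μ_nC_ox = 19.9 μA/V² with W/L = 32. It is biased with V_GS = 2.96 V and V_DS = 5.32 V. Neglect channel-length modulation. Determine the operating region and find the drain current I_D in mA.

Saturation; I_D = 0.877 mA

k_n = μ_nC_ox · (W/L) = 0.6368 mA/V².
V_ov = V_GS − V_TN = 2.96 − 1.3 = 1.66 V.
Since V_DS = 5.32 V ≥ V_ov = 1.66 V, the device is in saturation.
I_D = ½ k_n V_ov² = 0.5 × 0.6368 × 1.66² = 0.877 mA.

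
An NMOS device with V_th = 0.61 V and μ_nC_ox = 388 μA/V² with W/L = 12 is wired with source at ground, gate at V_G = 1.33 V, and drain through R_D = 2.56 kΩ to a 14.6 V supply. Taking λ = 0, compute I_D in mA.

V_GS = V_G = 1.33 V, so V_ov = 1.33 − 0.61 = 0.72 V.
k_n = μ_nC_ox · (W/L) = 4.656 mA/V².
Assume saturation: I_D = ½ k_n V_ov² = 0.5 × 4.656 × 0.72² = 1.21 mA, giving V_DS = V_DD − I_D R_D = 14.6 − 1.21 × 2.56 = 11.5 V.
V_DS = 11.5 V ≥ V_ov = 0.72 V, confirming saturation.

I_D = 1.21 mA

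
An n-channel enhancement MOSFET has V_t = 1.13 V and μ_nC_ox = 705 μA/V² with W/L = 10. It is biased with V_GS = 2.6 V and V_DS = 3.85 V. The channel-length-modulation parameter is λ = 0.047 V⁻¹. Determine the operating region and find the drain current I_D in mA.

k_n = μ_nC_ox · (W/L) = 7.05 mA/V².
V_ov = V_GS − V_t = 2.6 − 1.13 = 1.47 V.
Since V_DS = 3.85 V ≥ V_ov = 1.47 V, the device is in saturation.
I_D = ½ k_n V_ov² (1 + λ V_DS) = 0.5 × 7.05 × 1.47² × (1 + 0.047 × 3.85) = 9 mA.

Saturation; I_D = 9.00 mA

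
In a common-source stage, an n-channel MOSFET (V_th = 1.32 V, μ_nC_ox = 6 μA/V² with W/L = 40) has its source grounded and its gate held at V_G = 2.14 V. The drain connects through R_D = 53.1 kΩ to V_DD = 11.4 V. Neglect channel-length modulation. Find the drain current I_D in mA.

V_GS = V_G = 2.14 V, so V_ov = 2.14 − 1.32 = 0.82 V.
k_n = μ_nC_ox · (W/L) = 0.24 mA/V².
Assume saturation: I_D = ½ k_n V_ov² = 0.5 × 0.24 × 0.82² = 0.0807 mA, giving V_DS = V_DD − I_D R_D = 11.4 − 0.0807 × 53.1 = 7.12 V.
V_DS = 7.12 V ≥ V_ov = 0.82 V, confirming saturation.

I_D = 0.0807 mA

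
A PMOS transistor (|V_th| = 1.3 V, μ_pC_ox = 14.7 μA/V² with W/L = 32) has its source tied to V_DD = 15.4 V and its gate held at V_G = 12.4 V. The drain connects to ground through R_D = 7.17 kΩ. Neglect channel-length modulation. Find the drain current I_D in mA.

I_D = 0.680 mA

V_SG = V_DD − V_G = 15.4 − 12.4 = 3 V, so V_ov = 3 − 1.3 = 1.7 V.
k_p = μ_pC_ox · (W/L) = 0.4704 mA/V².
Assume saturation: I_D = ½ k_p V_ov² = 0.5 × 0.4704 × 1.7² = 0.68 mA, giving V_SD = V_DD − I_D R_D = 15.4 − 0.68 × 7.17 = 10.5 V.
V_SD = 10.5 V ≥ V_ov = 1.7 V, confirming saturation.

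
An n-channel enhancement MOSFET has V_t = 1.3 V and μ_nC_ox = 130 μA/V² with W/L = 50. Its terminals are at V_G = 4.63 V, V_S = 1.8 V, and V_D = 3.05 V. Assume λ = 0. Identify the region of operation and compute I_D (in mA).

V_GS = V_G − V_S = 4.63 − 1.8 = 2.83 V; V_DS = V_D − V_S = 3.05 − 1.8 = 1.25 V.
k_n = μ_nC_ox · (W/L) = 6.5 mA/V².
V_ov = V_GS − V_t = 2.83 − 1.3 = 1.53 V.
Since V_DS = 1.25 V < V_ov = 1.53 V, the device is in the triode region.
I_D = k_n [V_ov · V_DS − ½ V_DS²] = 6.5 × [1.53 × 1.25 − 0.5 × 1.25²] = 7.35 mA.

Triode; I_D = 7.35 mA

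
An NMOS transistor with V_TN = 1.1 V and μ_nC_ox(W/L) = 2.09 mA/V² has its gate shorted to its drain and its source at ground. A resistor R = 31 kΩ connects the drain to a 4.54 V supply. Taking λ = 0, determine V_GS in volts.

With gate tied to drain, V_GS = V_DS ≥ V_GS − V_TN, so the device is in saturation.
KCL at the drain: ½ k_n (V_GS − V_TN)² = (V_DD − V_GS)/R.
Let x = V_GS − 1.1. Then 32.4 x² + x − 3.44 = 0, giving x = 0.311 V (positive root), so V_GS = 1.41 V.
I_D = (V_DD − V_GS)/R = (4.54 − 1.41) / 31 = 0.101 mA.

V_GS = 1.41 V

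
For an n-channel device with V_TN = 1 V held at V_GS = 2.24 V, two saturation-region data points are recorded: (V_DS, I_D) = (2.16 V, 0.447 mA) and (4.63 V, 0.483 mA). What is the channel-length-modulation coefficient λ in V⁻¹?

With V_GS fixed, I_D ∝ (1 + λ V_DS) in saturation, so I_D2/I_D1 = (1 + λ V_DS2)/(1 + λ V_DS1).
0.483/0.447 = 1.081 = (1 + 4.63 λ)/(1 + 2.16 λ).
Solving: λ (I_D1 V_DS2 − I_D2 V_DS1) = I_D2 − I_D1, so λ = (0.483 − 0.447) / (0.447 × 4.63 − 0.483 × 2.16) = 0.036 / 1.03 = 0.0351 V⁻¹.

λ = 0.0351 V⁻¹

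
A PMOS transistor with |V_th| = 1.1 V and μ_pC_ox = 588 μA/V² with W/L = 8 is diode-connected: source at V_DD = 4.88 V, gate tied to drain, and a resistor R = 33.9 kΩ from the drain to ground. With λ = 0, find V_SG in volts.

V_SG = 1.31 V

With gate tied to drain, V_SG = V_SD ≥ V_SG − |V_th|, so the device is in saturation.
k_p = μ_pC_ox · (W/L) = 4.704 mA/V².
KCL at the drain: ½ k_p (V_SG − |V_th|)² = (V_DD − V_SG)/R.
Let x = V_SG − 1.1. Then 79.7 x² + x − 3.78 = 0, giving x = 0.212 V (positive root), so V_SG = 1.31 V.
I_D = (V_DD − V_SG)/R = (4.88 − 1.31) / 33.9 = 0.105 mA.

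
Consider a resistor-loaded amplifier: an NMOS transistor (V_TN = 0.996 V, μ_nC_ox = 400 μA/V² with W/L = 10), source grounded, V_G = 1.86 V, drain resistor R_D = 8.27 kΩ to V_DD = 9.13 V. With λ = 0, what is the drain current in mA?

I_D = 1.06 mA

V_GS = V_G = 1.86 V, so V_ov = 1.86 − 0.996 = 0.864 V.
k_n = μ_nC_ox · (W/L) = 4 mA/V².
Assume saturation: I_D = ½ k_n V_ov² = 0.5 × 4 × 0.864² = 1.49 mA, giving V_DS = V_DD − I_D R_D = 9.13 − 1.49 × 8.27 = -3.22 V.
But -3.22 V < V_ov = 0.864 V, so the device is actually in triode.
In triode I_D = k_n[V_ov V_DS − ½ V_DS²] and I_D = (V_DD − V_DS)/R_D. Equating: 16.5 V_DS² − 29.58 V_DS + 9.13 = 0, giving V_DS = 0.397 V (the root below V_ov).
I_D = (9.13 − 0.397) / 8.27 = 1.06 mA.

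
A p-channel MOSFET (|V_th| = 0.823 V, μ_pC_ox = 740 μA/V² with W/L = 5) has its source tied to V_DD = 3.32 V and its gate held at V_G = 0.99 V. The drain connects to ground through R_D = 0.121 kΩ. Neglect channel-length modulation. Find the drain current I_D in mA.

V_SG = V_DD − V_G = 3.32 − 0.99 = 2.33 V, so V_ov = 2.33 − 0.823 = 1.51 V.
k_p = μ_pC_ox · (W/L) = 3.7 mA/V².
Assume saturation: I_D = ½ k_p V_ov² = 0.5 × 3.7 × 1.51² = 4.2 mA, giving V_SD = V_DD − I_D R_D = 3.32 − 4.2 × 0.121 = 2.81 V.
V_SD = 2.81 V ≥ V_ov = 1.51 V, confirming saturation.

I_D = 4.20 mA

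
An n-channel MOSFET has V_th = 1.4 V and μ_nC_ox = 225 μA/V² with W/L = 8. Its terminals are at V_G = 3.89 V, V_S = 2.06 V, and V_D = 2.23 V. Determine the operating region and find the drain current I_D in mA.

V_GS = V_G − V_S = 3.89 − 2.06 = 1.83 V; V_DS = V_D − V_S = 2.23 − 2.06 = 0.17 V.
k_n = μ_nC_ox · (W/L) = 1.8 mA/V².
V_ov = V_GS − V_th = 1.83 − 1.4 = 0.43 V.
Since V_DS = 0.17 V < V_ov = 0.43 V, the device is in the triode region.
I_D = k_n [V_ov · V_DS − ½ V_DS²] = 1.8 × [0.43 × 0.17 − 0.5 × 0.17²] = 0.106 mA.

Triode; I_D = 0.106 mA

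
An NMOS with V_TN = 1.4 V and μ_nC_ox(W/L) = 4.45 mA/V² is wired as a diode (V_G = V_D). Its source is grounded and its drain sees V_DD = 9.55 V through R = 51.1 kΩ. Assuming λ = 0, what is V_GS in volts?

With gate tied to drain, V_GS = V_DS ≥ V_GS − V_TN, so the device is in saturation.
KCL at the drain: ½ k_n (V_GS − V_TN)² = (V_DD − V_GS)/R.
Let x = V_GS − 1.4. Then 114 x² + x − 8.15 = 0, giving x = 0.263 V (positive root), so V_GS = 1.66 V.
I_D = (V_DD − V_GS)/R = (9.55 − 1.66) / 51.1 = 0.154 mA.

V_GS = 1.66 V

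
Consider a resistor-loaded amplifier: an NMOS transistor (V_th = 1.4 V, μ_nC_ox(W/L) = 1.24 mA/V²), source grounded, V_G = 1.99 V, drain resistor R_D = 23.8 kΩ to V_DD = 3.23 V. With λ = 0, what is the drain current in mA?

I_D = 0.127 mA

V_GS = V_G = 1.99 V, so V_ov = 1.99 − 1.4 = 0.59 V.
Assume saturation: I_D = ½ k_n V_ov² = 0.5 × 1.24 × 0.59² = 0.216 mA, giving V_DS = V_DD − I_D R_D = 3.23 − 0.216 × 23.8 = -1.91 V.
But -1.91 V < V_ov = 0.59 V, so the device is actually in triode.
In triode I_D = k_n[V_ov V_DS − ½ V_DS²] and I_D = (V_DD − V_DS)/R_D. Equating: 14.8 V_DS² − 18.41 V_DS + 3.23 = 0, giving V_DS = 0.211 V (the root below V_ov).
I_D = (3.23 − 0.211) / 23.8 = 0.127 mA.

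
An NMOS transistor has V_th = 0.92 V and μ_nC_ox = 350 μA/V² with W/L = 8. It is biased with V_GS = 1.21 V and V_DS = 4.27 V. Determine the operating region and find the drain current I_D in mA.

k_n = μ_nC_ox · (W/L) = 2.8 mA/V².
V_ov = V_GS − V_th = 1.21 − 0.92 = 0.29 V.
Since V_DS = 4.27 V ≥ V_ov = 0.29 V, the device is in saturation.
I_D = ½ k_n V_ov² = 0.5 × 2.8 × 0.29² = 0.118 mA.

Saturation; I_D = 0.118 mA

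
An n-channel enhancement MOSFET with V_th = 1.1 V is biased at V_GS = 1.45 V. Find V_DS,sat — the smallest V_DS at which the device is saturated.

V_DS,sat = 0.350 V

The boundary between triode and saturation is V_DS = V_GS − V_th = V_ov.
V_ov = 1.45 − 1.1 = 0.35 V.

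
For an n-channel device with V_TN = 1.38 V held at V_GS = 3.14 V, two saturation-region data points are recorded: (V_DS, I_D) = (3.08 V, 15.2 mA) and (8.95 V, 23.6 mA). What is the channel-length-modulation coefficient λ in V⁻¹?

With V_GS fixed, I_D ∝ (1 + λ V_DS) in saturation, so I_D2/I_D1 = (1 + λ V_DS2)/(1 + λ V_DS1).
23.6/15.2 = 1.553 = (1 + 8.95 λ)/(1 + 3.08 λ).
Solving: λ (I_D1 V_DS2 − I_D2 V_DS1) = I_D2 − I_D1, so λ = (23.6 − 15.2) / (15.2 × 8.95 − 23.6 × 3.08) = 8.4 / 63.4 = 0.133 V⁻¹.

λ = 0.133 V⁻¹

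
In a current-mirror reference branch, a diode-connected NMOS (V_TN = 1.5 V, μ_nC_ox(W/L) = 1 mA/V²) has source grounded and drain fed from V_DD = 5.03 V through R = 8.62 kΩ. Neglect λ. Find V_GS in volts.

V_GS = 2.30 V

With gate tied to drain, V_GS = V_DS ≥ V_GS − V_TN, so the device is in saturation.
KCL at the drain: ½ k_n (V_GS − V_TN)² = (V_DD − V_GS)/R.
Let x = V_GS − 1.5. Then 4.31 x² + x − 3.53 = 0, giving x = 0.796 V (positive root), so V_GS = 2.3 V.
I_D = (V_DD − V_GS)/R = (5.03 − 2.3) / 8.62 = 0.317 mA.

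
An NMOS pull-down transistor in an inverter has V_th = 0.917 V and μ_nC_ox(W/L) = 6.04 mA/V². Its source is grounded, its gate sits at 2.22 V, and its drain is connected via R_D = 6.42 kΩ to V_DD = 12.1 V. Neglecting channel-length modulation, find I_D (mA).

V_GS = V_G = 2.22 V, so V_ov = 2.22 − 0.917 = 1.3 V.
Assume saturation: I_D = ½ k_n V_ov² = 0.5 × 6.04 × 1.3² = 5.13 mA, giving V_DS = V_DD − I_D R_D = 12.1 − 5.13 × 6.42 = -20.8 V.
But -20.8 V < V_ov = 1.3 V, so the device is actually in triode.
In triode I_D = k_n[V_ov V_DS − ½ V_DS²] and I_D = (V_DD − V_DS)/R_D. Equating: 19.4 V_DS² − 51.53 V_DS + 12.1 = 0, giving V_DS = 0.26 V (the root below V_ov).
I_D = (12.1 − 0.26) / 6.42 = 1.84 mA.

I_D = 1.84 mA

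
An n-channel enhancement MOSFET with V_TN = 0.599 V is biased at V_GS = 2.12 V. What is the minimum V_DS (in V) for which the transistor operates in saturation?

V_DS,sat = 1.52 V

The boundary between triode and saturation is V_DS = V_GS − V_TN = V_ov.
V_ov = 2.12 − 0.599 = 1.52 V.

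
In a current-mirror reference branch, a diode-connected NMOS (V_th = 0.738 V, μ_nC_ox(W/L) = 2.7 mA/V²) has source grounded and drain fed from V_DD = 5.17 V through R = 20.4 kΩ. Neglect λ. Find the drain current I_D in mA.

With gate tied to drain, V_GS = V_DS ≥ V_GS − V_th, so the device is in saturation.
KCL at the drain: ½ k_n (V_GS − V_th)² = (V_DD − V_GS)/R.
Let x = V_GS − 0.738. Then 27.5 x² + x − 4.432 = 0, giving x = 0.383 V (positive root), so V_GS = 1.12 V.
I_D = (V_DD − V_GS)/R = (5.17 − 1.12) / 20.4 = 0.198 mA.

I_D = 0.198 mA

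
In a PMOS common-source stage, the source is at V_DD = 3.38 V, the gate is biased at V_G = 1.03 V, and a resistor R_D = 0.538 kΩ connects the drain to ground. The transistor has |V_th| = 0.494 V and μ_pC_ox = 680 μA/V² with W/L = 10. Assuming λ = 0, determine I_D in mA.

I_D = 5.37 mA

V_SG = V_DD − V_G = 3.38 − 1.03 = 2.35 V, so V_ov = 2.35 − 0.494 = 1.86 V.
k_p = μ_pC_ox · (W/L) = 6.8 mA/V².
Assume saturation: I_D = ½ k_p V_ov² = 0.5 × 6.8 × 1.86² = 11.7 mA, giving V_SD = V_DD − I_D R_D = 3.38 − 11.7 × 0.538 = -2.92 V.
But -2.92 V < V_ov = 1.86 V, so the device is actually in triode.
In triode I_D = k_p[V_ov V_SD − ½ V_SD²] and I_D = (V_DD − V_SD)/R_D. Equating: 1.83 V_SD² − 7.79 V_SD + 3.38 = 0, giving V_SD = 0.49 V (the root below V_ov).
I_D = (3.38 − 0.49) / 0.538 = 5.37 mA.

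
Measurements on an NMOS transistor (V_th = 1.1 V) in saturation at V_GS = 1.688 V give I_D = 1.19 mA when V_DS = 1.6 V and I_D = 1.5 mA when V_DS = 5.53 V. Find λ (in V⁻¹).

λ = 0.0742 V⁻¹

With V_GS fixed, I_D ∝ (1 + λ V_DS) in saturation, so I_D2/I_D1 = (1 + λ V_DS2)/(1 + λ V_DS1).
1.5/1.19 = 1.261 = (1 + 5.53 λ)/(1 + 1.6 λ).
Solving: λ (I_D1 V_DS2 − I_D2 V_DS1) = I_D2 − I_D1, so λ = (1.5 − 1.19) / (1.19 × 5.53 − 1.5 × 1.6) = 0.31 / 4.18 = 0.0742 V⁻¹.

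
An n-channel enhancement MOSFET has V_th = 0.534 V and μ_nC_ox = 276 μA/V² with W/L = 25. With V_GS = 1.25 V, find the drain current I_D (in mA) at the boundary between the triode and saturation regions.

At the boundary V_DS = V_ov = V_GS − V_th = 1.25 − 0.534 = 0.716 V.
k_n = μ_nC_ox · (W/L) = 6.9 mA/V².
I_D = ½ k_n V_ov² = 0.5 × 6.9 × 0.716² = 1.77 mA.

I_D = 1.77 mA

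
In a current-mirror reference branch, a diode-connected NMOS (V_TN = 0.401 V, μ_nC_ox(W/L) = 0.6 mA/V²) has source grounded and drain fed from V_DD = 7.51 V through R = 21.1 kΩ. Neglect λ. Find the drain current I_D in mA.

With gate tied to drain, V_GS = V_DS ≥ V_GS − V_TN, so the device is in saturation.
KCL at the drain: ½ k_n (V_GS − V_TN)² = (V_DD − V_GS)/R.
Let x = V_GS − 0.401. Then 6.33 x² + x − 7.109 = 0, giving x = 0.984 V (positive root), so V_GS = 1.38 V.
I_D = (V_DD − V_GS)/R = (7.51 − 1.38) / 21.1 = 0.29 mA.

I_D = 0.290 mA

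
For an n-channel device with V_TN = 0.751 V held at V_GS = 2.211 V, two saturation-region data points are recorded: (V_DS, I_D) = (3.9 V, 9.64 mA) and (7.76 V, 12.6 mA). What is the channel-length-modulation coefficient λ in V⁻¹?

λ = 0.115 V⁻¹

With V_GS fixed, I_D ∝ (1 + λ V_DS) in saturation, so I_D2/I_D1 = (1 + λ V_DS2)/(1 + λ V_DS1).
12.6/9.64 = 1.307 = (1 + 7.76 λ)/(1 + 3.9 λ).
Solving: λ (I_D1 V_DS2 − I_D2 V_DS1) = I_D2 − I_D1, so λ = (12.6 − 9.64) / (9.64 × 7.76 − 12.6 × 3.9) = 2.96 / 25.7 = 0.115 V⁻¹.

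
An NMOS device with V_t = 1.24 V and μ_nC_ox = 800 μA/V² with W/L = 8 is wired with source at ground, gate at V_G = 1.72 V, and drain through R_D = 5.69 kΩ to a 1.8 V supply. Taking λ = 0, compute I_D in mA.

I_D = 0.297 mA

V_GS = V_G = 1.72 V, so V_ov = 1.72 − 1.24 = 0.48 V.
k_n = μ_nC_ox · (W/L) = 6.4 mA/V².
Assume saturation: I_D = ½ k_n V_ov² = 0.5 × 6.4 × 0.48² = 0.737 mA, giving V_DS = V_DD − I_D R_D = 1.8 − 0.737 × 5.69 = -2.4 V.
But -2.4 V < V_ov = 0.48 V, so the device is actually in triode.
In triode I_D = k_n[V_ov V_DS − ½ V_DS²] and I_D = (V_DD − V_DS)/R_D. Equating: 18.2 V_DS² − 18.48 V_DS + 1.8 = 0, giving V_DS = 0.109 V (the root below V_ov).
I_D = (1.8 − 0.109) / 5.69 = 0.297 mA.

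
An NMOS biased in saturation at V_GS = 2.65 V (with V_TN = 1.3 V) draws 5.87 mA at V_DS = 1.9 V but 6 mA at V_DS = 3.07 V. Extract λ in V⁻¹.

With V_GS fixed, I_D ∝ (1 + λ V_DS) in saturation, so I_D2/I_D1 = (1 + λ V_DS2)/(1 + λ V_DS1).
6/5.87 = 1.022 = (1 + 3.07 λ)/(1 + 1.9 λ).
Solving: λ (I_D1 V_DS2 − I_D2 V_DS1) = I_D2 − I_D1, so λ = (6 − 5.87) / (5.87 × 3.07 − 6 × 1.9) = 0.13 / 6.62 = 0.0196 V⁻¹.

λ = 0.0196 V⁻¹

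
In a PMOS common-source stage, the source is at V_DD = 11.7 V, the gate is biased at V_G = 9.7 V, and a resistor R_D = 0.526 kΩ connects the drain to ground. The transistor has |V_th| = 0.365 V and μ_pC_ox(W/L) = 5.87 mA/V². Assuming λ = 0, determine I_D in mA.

I_D = 7.85 mA

V_SG = V_DD − V_G = 11.7 − 9.7 = 2 V, so V_ov = 2 − 0.365 = 1.64 V.
Assume saturation: I_D = ½ k_p V_ov² = 0.5 × 5.87 × 1.64² = 7.85 mA, giving V_SD = V_DD − I_D R_D = 11.7 − 7.85 × 0.526 = 7.57 V.
V_SD = 7.57 V ≥ V_ov = 1.64 V, confirming saturation.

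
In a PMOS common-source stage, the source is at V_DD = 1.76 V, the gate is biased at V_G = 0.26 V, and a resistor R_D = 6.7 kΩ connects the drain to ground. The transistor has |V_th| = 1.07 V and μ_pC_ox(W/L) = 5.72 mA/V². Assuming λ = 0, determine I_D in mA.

V_SG = V_DD − V_G = 1.76 − 0.26 = 1.5 V, so V_ov = 1.5 − 1.07 = 0.43 V.
Assume saturation: I_D = ½ k_p V_ov² = 0.5 × 5.72 × 0.43² = 0.529 mA, giving V_SD = V_DD − I_D R_D = 1.76 − 0.529 × 6.7 = -1.78 V.
But -1.78 V < V_ov = 0.43 V, so the device is actually in triode.
In triode I_D = k_p[V_ov V_SD − ½ V_SD²] and I_D = (V_DD − V_SD)/R_D. Equating: 19.2 V_SD² − 17.48 V_SD + 1.76 = 0, giving V_SD = 0.115 V (the root below V_ov).
I_D = (1.76 − 0.115) / 6.7 = 0.245 mA.

I_D = 0.245 mA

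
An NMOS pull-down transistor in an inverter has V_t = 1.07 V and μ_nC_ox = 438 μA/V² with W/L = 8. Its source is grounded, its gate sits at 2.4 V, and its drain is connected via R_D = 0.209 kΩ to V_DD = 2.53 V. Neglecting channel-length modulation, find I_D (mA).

I_D = 3.10 mA

V_GS = V_G = 2.4 V, so V_ov = 2.4 − 1.07 = 1.33 V.
k_n = μ_nC_ox · (W/L) = 3.504 mA/V².
Assume saturation: I_D = ½ k_n V_ov² = 0.5 × 3.504 × 1.33² = 3.1 mA, giving V_DS = V_DD − I_D R_D = 2.53 − 3.1 × 0.209 = 1.88 V.
V_DS = 1.88 V ≥ V_ov = 1.33 V, confirming saturation.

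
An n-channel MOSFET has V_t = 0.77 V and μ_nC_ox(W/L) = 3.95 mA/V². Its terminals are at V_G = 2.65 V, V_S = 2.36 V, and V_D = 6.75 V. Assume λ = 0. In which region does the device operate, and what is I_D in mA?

V_GS = V_G − V_S = 2.65 − 2.36 = 0.29 V; V_DS = V_D − V_S = 6.75 − 2.36 = 4.39 V.
V_GS = 0.29 V < V_t = 0.77 V, so the transistor is in cutoff.

Cutoff; I_D = 0 mA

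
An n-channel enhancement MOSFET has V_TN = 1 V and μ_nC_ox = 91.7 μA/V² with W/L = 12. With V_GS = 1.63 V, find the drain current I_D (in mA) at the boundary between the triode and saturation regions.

I_D = 0.218 mA

At the boundary V_DS = V_ov = V_GS − V_TN = 1.63 − 1 = 0.63 V.
k_n = μ_nC_ox · (W/L) = 1.1 mA/V².
I_D = ½ k_n V_ov² = 0.5 × 1.1 × 0.63² = 0.218 mA.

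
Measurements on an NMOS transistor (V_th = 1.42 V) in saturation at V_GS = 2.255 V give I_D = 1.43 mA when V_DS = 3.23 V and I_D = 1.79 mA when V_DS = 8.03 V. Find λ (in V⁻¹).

λ = 0.0631 V⁻¹

With V_GS fixed, I_D ∝ (1 + λ V_DS) in saturation, so I_D2/I_D1 = (1 + λ V_DS2)/(1 + λ V_DS1).
1.79/1.43 = 1.252 = (1 + 8.03 λ)/(1 + 3.23 λ).
Solving: λ (I_D1 V_DS2 − I_D2 V_DS1) = I_D2 − I_D1, so λ = (1.79 − 1.43) / (1.43 × 8.03 − 1.79 × 3.23) = 0.36 / 5.7 = 0.0631 V⁻¹.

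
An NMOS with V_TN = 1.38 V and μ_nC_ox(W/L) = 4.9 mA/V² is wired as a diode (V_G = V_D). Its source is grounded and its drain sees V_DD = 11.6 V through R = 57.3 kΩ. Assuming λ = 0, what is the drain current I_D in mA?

I_D = 0.174 mA

With gate tied to drain, V_GS = V_DS ≥ V_GS − V_TN, so the device is in saturation.
KCL at the drain: ½ k_n (V_GS − V_TN)² = (V_DD − V_GS)/R.
Let x = V_GS − 1.38. Then 140 x² + x − 10.22 = 0, giving x = 0.266 V (positive root), so V_GS = 1.65 V.
I_D = (V_DD − V_GS)/R = (11.6 − 1.65) / 57.3 = 0.174 mA.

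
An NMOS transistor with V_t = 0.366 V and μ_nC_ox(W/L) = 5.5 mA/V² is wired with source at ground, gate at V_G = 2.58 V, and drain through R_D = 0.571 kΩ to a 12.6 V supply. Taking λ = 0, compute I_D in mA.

V_GS = V_G = 2.58 V, so V_ov = 2.58 − 0.366 = 2.21 V.
Assume saturation: I_D = ½ k_n V_ov² = 0.5 × 5.5 × 2.21² = 13.5 mA, giving V_DS = V_DD − I_D R_D = 12.6 − 13.5 × 0.571 = 4.9 V.
V_DS = 4.9 V ≥ V_ov = 2.21 V, confirming saturation.

I_D = 13.5 mA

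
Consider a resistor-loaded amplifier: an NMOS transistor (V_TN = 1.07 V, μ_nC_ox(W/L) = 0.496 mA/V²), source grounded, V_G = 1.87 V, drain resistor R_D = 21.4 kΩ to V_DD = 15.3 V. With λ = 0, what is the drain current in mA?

V_GS = V_G = 1.87 V, so V_ov = 1.87 − 1.07 = 0.8 V.
Assume saturation: I_D = ½ k_n V_ov² = 0.5 × 0.496 × 0.8² = 0.159 mA, giving V_DS = V_DD − I_D R_D = 15.3 − 0.159 × 21.4 = 11.9 V.
V_DS = 11.9 V ≥ V_ov = 0.8 V, confirming saturation.

I_D = 0.159 mA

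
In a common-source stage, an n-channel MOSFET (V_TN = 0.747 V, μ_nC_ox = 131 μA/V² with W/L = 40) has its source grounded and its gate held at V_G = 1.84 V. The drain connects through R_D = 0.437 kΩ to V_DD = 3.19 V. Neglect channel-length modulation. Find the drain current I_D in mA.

V_GS = V_G = 1.84 V, so V_ov = 1.84 − 0.747 = 1.09 V.
k_n = μ_nC_ox · (W/L) = 5.24 mA/V².
Assume saturation: I_D = ½ k_n V_ov² = 0.5 × 5.24 × 1.09² = 3.13 mA, giving V_DS = V_DD − I_D R_D = 3.19 − 3.13 × 0.437 = 1.82 V.
V_DS = 1.82 V ≥ V_ov = 1.09 V, confirming saturation.

I_D = 3.13 mA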